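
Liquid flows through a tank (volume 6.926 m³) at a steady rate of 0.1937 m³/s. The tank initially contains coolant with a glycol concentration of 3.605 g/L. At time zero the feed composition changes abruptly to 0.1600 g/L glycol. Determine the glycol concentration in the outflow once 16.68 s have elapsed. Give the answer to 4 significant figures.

2.321 g/L

Species balance on the tank: V dC/dt = Q(C_in − C).
So dC/dt = (C_in − C)/τ with τ = V/Q = 6.926/0.1937 = 35.7563 s.
This is linear first-order; C(t) = C_in + (C₀ − C_in) e^(−t/τ).
C(16.68) = 0.1600 + (3.605 − 0.1600)·e^(−16.68/35.7563) = 0.1600 + (3.44500)·0.627199 = 2.32070 g/L.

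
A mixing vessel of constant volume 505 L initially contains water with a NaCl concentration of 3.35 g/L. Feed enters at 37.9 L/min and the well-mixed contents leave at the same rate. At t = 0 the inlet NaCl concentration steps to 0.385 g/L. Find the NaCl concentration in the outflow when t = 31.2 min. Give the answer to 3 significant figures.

0.670 g/L

Species balance on the tank: V dC/dt = Q(C_in − C).
Time constant τ = V/Q = 505/37.9 = 13.325 min.
Solution: C(t) = C_in + (C₀ − C_in) e^(−t/τ).
C(31.2) = 0.385 + (3.35 − 0.385)·e^(−31.2/13.325) = 0.385 + (2.9650)·0.096179 = 0.67017 g/L.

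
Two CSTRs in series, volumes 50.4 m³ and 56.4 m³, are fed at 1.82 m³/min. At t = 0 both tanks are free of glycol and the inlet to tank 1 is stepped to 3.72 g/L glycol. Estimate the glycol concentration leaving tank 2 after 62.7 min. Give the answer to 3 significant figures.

Species balance on tank i: dCᵢ/dt = (Cᵢ₋₁ − Cᵢ)/τᵢ with τᵢ = Vᵢ/Q.
τ₁ = 50.4/1.82 = 27.692 min; τ₂ = 56.4/1.82 = 30.989 min.
Tank 1: C₁ = C_in(1 − e^(−t/τ₁)). Tank 2 (τ₁ ≠ τ₂): C₂ = C_in[1 − (τ₁ e^(−t/τ₁) − τ₂ e^(−t/τ₂))/(τ₁ − τ₂)].
At t = 62.7: e^(−t/τ₁) = 0.10392, e^(−t/τ₂) = 0.13222.
C₂ = 3.72·[1 − (27.692·0.10392 − 30.989·0.13222)/(-3.2967)] = 3.72·0.63004 = 2.3438 g/L.

2.34 g/L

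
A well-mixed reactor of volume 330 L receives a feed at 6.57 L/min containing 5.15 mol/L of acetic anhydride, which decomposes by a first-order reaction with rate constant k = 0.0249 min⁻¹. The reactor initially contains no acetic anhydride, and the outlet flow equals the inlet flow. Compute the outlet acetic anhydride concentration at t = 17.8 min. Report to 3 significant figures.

Accumulation = in − out − consumed: V dC/dt = Q C_in − Q C − k V C.
dC/dt = (Q/V) C_in − (Q/V + k) C; effective rate a = Q/V + k = 0.019909 + 0.0249 = 0.044809 min⁻¹.
C_ss = Q C_in/(Q + kV) = 2.2882 mol/L; C(t) = C_ss + (C₀ − C_ss) e^(−a t).
C(17.8) = 2.2882 + (-2.2882)·e^(−0.044809·17.8) = 2.2882 + (-2.2882)·0.45041 = 1.2576 mol/L.

1.26 mol/L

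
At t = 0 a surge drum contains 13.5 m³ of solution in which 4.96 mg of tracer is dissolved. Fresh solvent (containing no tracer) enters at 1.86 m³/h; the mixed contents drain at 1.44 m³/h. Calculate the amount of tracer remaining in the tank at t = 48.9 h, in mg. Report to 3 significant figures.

Let m(t) be the amount of tracer. Volume: V(t) = V₀ + (Q_in − Q_out) t = 13.5 + 0.42000 t; V(48.9) = 34.038 m³.
No tracer enters, so dm/dt = −Q_out · (m/V).
dm/m = −Q_out dt/(V₀ + 0.42000 t); integrating gives ln(m/m₀) = −(Q_out/(Q_in−Q_out)) ln(V/V₀).
m = m₀ (V₀/V)^(Q_out/(Q_in−Q_out)) = 4.96 × (13.5/34.038)^(3.4286) = 0.20819 mg.

0.208 mg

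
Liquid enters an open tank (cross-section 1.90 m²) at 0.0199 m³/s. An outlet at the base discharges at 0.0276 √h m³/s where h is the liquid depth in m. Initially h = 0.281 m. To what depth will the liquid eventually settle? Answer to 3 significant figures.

0.520 m

A dh/dt = Q_in − 0.0276 √h. Steady state requires inflow = outflow:
Q_in = 0.0276 √h_ss ⇒ √h_ss = 0.0199/0.0276 = 0.72101.
h_ss = 0.72101² = 0.51986 m. (Since h₀ = 0.281 m < h_ss, the level will rise toward this value.)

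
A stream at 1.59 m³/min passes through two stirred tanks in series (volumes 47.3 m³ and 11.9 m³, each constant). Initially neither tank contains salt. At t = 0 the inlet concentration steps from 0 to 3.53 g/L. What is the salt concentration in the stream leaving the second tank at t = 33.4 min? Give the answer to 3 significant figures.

Each tank obeys Vᵢ dCᵢ/dt = Q(Cᵢ₋₁ − Cᵢ), so τᵢ = Vᵢ/Q.
τ₁ = 47.3/1.59 = 29.748 min; τ₂ = 11.9/1.59 = 7.4843 min.
Solving the cascade with C₁(0)=C₂(0)=0 gives C₂(t) = C_in[1 − (τ₁ e^(−t/τ₁) − τ₂ e^(−t/τ₂))/(τ₁ − τ₂)].
At t = 33.4: e^(−t/τ₁) = 0.32538, e^(−t/τ₂) = 0.011531.
C₂ = 3.53·[1 − (29.748·0.32538 − 7.4843·0.011531)/(22.264)] = 3.53·0.56911 = 2.0090 g/L.

2.01 g/L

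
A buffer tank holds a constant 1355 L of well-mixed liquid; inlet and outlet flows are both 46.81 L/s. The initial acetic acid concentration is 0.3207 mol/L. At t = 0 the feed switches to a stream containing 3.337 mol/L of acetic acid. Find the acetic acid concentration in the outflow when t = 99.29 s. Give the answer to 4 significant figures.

Accumulation = in − out for the solute gives V dC/dt = Q(C_in − C).
Time constant τ = V/Q = 1355/46.81 = 28.9468 s.
C approaches C_in exponentially: C(t) = C_in + (C₀ − C_in) e^(−t/τ).
C(99.29) = 3.337 + (0.3207 − 3.337)·e^(−99.29/28.9468) = 3.337 + (-3.01630)·0.0323842 = 3.23932 mol/L.

3.239 mol/L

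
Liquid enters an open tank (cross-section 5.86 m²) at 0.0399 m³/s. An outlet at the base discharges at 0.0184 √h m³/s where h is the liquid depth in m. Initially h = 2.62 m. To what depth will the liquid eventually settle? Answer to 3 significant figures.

Volume balance on the tank: A dh/dt = Q_in − 0.0184 √h. At steady state dh/dt = 0:
Q_in = 0.0184 √h_ss ⇒ √h_ss = 0.0399/0.0184 = 2.1685.
h_ss = 2.1685² = 4.7023 m. (Since h₀ = 2.62 m < h_ss, the level will rise toward this value.)

4.70 m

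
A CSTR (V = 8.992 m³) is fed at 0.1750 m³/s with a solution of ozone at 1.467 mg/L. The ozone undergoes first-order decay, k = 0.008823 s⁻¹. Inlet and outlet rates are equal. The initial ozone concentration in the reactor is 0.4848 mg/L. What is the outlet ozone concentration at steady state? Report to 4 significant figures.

V dC/dt = Q(C_in − C) − k V C.
At steady state: 0 = Q C_in − (Q + kV) C_ss, so C_ss = Q C_in/(Q + kV).
C_ss = 0.1750·1.467/(0.1750 + 0.008823·8.992) = 0.256725/0.254336 = 1.00939 mg/L.

1.009 mg/L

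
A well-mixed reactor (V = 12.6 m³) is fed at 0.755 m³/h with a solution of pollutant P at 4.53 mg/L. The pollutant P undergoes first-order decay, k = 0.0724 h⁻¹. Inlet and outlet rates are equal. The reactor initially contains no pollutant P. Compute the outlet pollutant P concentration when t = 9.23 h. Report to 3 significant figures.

Species balance: V dC/dt = Q C_in − Q C − k V C.
dC/dt = (Q/V) C_in − (Q/V + k) C; effective rate a = Q/V + k = 0.059921 + 0.0724 = 0.13232 h⁻¹.
C_ss = Q C_in/(Q + kV) = 2.0514 mg/L; C(t) = C_ss + (C₀ − C_ss) e^(−a t).
C(9.23) = 2.0514 + (-2.0514)·e^(−0.13232·9.23) = 2.0514 + (-2.0514)·0.29484 = 1.4466 mg/L.

1.45 mg/L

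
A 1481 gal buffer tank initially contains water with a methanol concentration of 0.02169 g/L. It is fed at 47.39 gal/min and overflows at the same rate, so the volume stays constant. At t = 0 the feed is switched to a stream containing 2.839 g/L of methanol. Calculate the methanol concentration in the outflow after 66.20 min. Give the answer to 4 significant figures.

2.500 g/L

Species balance on the tank: V dC/dt = Q(C_in − C).
Time constant τ = V/Q = 1481/47.39 = 31.2513 min.
C approaches C_in exponentially: C(t) = C_in + (C₀ − C_in) e^(−t/τ).
C(66.20) = 2.839 + (0.02169 − 2.839)·e^(−66.20/31.2513) = 2.839 + (-2.81731)·0.120235 = 2.50026 g/L.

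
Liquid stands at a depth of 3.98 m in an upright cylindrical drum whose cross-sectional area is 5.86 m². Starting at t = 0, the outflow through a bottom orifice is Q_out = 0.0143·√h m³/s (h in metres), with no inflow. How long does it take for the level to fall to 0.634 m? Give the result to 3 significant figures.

Volume balance on the tank: A dh/dt = −0.0143 √h.
Separate and integrate: 2(√h − √h₀) = −(0.0143/A) t.
t = 2A(√h₀ − √h)/0.0143 = 2·5.86·(√3.98 − √0.634)/0.0143
  = 11.720 × (1.9950 − 0.79624) / 0.0143 = 982.47 s.

982 s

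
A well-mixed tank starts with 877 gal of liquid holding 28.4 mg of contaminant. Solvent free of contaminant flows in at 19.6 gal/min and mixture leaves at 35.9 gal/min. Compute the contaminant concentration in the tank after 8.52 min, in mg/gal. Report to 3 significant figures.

Let m(t) be the amount of contaminant. Volume: V(t) = V₀ + (Q_in − Q_out) t = 877 − 16.300 t; V(8.52) = 738.12 gal.
Solute balance: dm/dt = 0 − Q_out C = −Q_out m/V(t).
dm/m = −Q_out dt/(V₀ − 16.300 t); integrating gives ln(m/m₀) = −(Q_out/(Q_in−Q_out)) ln(V/V₀).
m = m₀ (V₀/V)^(Q_out/(Q_in−Q_out)) = 28.4 × (877/738.12)^(-2.2025) = 19.428 mg.
C = m/V = 19.428/738.12 = 0.026320 mg/gal.

0.0263 mg/gal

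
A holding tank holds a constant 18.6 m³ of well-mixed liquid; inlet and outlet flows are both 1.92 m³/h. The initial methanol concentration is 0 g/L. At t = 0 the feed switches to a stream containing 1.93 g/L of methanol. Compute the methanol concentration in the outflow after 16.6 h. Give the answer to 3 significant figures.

1.58 g/L

Unsteady species balance (constant V, well mixed): V dC/dt = Q(C_in − C).
Rewrite as dC/dt + C/τ = C_in/τ, τ = V/Q = 9.6875 h.
This is linear first-order; C(t) = C_in + (C₀ − C_in) e^(−t/τ).
C(16.6) = 1.93 + (0 − 1.93)·e^(−16.6/9.6875) = 1.93 + (-1.9300)·0.18023 = 1.5822 g/L.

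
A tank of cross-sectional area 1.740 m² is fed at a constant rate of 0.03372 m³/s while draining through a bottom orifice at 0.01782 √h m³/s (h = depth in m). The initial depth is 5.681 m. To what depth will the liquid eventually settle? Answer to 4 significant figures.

3.581 m

A dh/dt = Q_in − 0.01782 √h. Steady state requires inflow = outflow:
Q_in = 0.01782 √h_ss ⇒ √h_ss = 0.03372/0.01782 = 1.89226.
h_ss = 1.89226² = 3.58063 m. (Since h₀ = 5.681 m > h_ss, the level will fall toward this value.)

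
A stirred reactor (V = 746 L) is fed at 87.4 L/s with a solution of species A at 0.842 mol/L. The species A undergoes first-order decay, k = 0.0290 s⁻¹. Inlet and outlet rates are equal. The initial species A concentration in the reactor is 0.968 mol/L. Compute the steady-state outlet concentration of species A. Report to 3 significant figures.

0.675 mol/L

V dC/dt = Q(C_in − C) − k V C.
At steady state: 0 = Q C_in − (Q + kV) C_ss, so C_ss = Q C_in/(Q + kV).
C_ss = 87.4·0.842/(87.4 + 0.0290·746) = 73.591/109.03 = 0.67493 mol/L.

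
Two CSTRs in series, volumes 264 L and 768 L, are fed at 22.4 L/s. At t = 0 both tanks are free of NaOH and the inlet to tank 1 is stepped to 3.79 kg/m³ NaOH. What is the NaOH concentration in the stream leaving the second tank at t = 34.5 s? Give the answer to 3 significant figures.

Species balance on tank i: dCᵢ/dt = (Cᵢ₋₁ − Cᵢ)/τᵢ with τᵢ = Vᵢ/Q.
τ₁ = 264/22.4 = 11.786 s; τ₂ = 768/22.4 = 34.286 s.
Tank 1: C₁ = C_in(1 − e^(−t/τ₁)). Tank 2 (τ₁ ≠ τ₂): C₂ = C_in[1 − (τ₁ e^(−t/τ₁) − τ₂ e^(−t/τ₂))/(τ₁ − τ₂)].
At t = 34.5: e^(−t/τ₁) = 0.053543, e^(−t/τ₂) = 0.36559.
C₂ = 3.79·[1 − (11.786·0.053543 − 34.286·0.36559)/(-22.500)] = 3.79·0.47096 = 1.7849 kg/m³.

1.78 kg/m³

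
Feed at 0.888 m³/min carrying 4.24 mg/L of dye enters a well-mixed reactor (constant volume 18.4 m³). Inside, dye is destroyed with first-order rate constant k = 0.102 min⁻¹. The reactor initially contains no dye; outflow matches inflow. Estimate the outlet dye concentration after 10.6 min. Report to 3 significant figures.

1.08 mg/L

Accumulation = in − out − consumed: V dC/dt = Q C_in − Q C − k V C.
This is linear with rate a = Q/V + k = 0.15026 min⁻¹.
C_ss = Q C_in/(Q + kV) = 1.3618 mg/L; C(t) = C_ss + (C₀ − C_ss) e^(−a t).
C(10.6) = 1.3618 + (-1.3618)·e^(−0.15026·10.6) = 1.3618 + (-1.3618)·0.20336 = 1.0849 mg/L.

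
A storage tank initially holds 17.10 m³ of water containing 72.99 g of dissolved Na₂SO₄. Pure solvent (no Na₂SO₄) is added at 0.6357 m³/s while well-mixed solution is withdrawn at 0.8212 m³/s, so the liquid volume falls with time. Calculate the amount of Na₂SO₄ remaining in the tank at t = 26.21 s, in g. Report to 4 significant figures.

Let m(t) be the amount of Na₂SO₄. Volume: V(t) = V₀ + (Q_in − Q_out) t = 17.10 − 0.185500 t; V(26.21) = 12.2380 m³.
No Na₂SO₄ enters, so dm/dt = −Q_out · (m/V).
dm/m = −Q_out dt/(V₀ − 0.185500 t); integrating gives ln(m/m₀) = −(Q_out/(Q_in−Q_out)) ln(V/V₀).
m = m₀ (V₀/V)^(Q_out/(Q_in−Q_out)) = 72.99 × (17.10/12.2380)^(-4.42695) = 16.5996 g.

16.60 g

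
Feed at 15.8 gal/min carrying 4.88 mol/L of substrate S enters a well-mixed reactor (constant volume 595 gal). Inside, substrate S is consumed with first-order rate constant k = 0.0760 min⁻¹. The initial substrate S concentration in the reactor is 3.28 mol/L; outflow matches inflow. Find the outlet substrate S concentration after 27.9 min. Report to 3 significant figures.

1.38 mol/L

Accumulation = in − out − consumed: V dC/dt = Q C_in − Q C − k V C.
This is linear with rate a = Q/V + k = 0.10255 min⁻¹.
C_ss = Q C_in/(Q + kV) = 1.2636 mol/L; C(t) = C_ss + (C₀ − C_ss) e^(−a t).
C(27.9) = 1.2636 + (2.0164)·e^(−0.10255·27.9) = 1.2636 + (2.0164)·0.057196 = 1.3789 mol/L.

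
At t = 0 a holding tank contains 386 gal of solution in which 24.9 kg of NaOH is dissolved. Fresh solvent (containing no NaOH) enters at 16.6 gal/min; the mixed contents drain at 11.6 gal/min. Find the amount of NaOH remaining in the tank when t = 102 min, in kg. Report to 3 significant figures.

Total volume: dV/dt = Q_in − Q_out = 5.0000 gal/min, so V(t) = 386 + 5.0000 t and V(102) = 896.00 gal.
Solute balance: dm/dt = 0 − Q_out C = −Q_out m/V(t).
dm/m = −Q_out dt/(V₀ + 5.0000 t); integrating gives ln(m/m₀) = −(Q_out/(Q_in−Q_out)) ln(V/V₀).
m = m₀ (V₀/V)^(Q_out/(Q_in−Q_out)) = 24.9 × (386/896.00)^(2.3200) = 3.5296 kg.

3.53 kg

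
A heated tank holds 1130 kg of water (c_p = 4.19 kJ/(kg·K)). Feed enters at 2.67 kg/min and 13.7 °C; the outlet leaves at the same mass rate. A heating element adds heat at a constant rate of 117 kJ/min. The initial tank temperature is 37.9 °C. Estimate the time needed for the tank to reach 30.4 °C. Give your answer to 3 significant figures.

M c_p dT/dt = ṁ c_p (T_in − T) + Q̇.
τ = M/ṁ = 423.22 min; T_ss = T_in + Q̇/(ṁ c_p) = 24.158 °C.
T(t) = T_ss + (T₀ − T_ss) e^(−t/τ). Set T = 30.4:
e^(−t/τ) = (30.4 − 24.158)/(37.9 − 24.158) = 0.45422
t = −423.22 · ln(0.45422) = 334.00 min.

334 min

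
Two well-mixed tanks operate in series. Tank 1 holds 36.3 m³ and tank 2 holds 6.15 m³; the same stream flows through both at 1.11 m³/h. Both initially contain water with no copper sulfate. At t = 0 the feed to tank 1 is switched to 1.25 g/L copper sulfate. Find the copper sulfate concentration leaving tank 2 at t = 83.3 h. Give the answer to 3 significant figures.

Species balance on tank i: dCᵢ/dt = (Cᵢ₋₁ − Cᵢ)/τᵢ with τᵢ = Vᵢ/Q.
τ₁ = 36.3/1.11 = 32.703 h; τ₂ = 6.15/1.11 = 5.5405 h.
Solving the cascade with C₁(0)=C₂(0)=0 gives C₂(t) = C_in[1 − (τ₁ e^(−t/τ₁) − τ₂ e^(−t/τ₂))/(τ₁ − τ₂)].
At t = 83.3: e^(−t/τ₁) = 0.078301, e^(−t/τ₂) = 2.9549e-07.
C₂ = 1.25·[1 − (32.703·0.078301 − 5.5405·2.9549e-07)/(27.162)] = 1.25·0.90573 = 1.1322 g/L.

1.13 g/L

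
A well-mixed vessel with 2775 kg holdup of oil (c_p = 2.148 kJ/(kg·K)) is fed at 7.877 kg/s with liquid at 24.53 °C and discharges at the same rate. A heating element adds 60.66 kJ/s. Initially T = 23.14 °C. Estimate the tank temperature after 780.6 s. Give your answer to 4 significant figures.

27.57 °C

First-law balance (no shaft work): M c_p dT/dt = ṁ c_p (T_in − T) + 60.66.
τ = M/ṁ = 352.291 s; T_ss = T_in + Q̇/(ṁ c_p) = 24.53 + 60.66/(7.877·2.148) = 28.1151 °C.
This is linear first-order; T(t) = T_ss + (T₀ − T_ss) e^(−t/τ).
T(780.6) = 28.1151 + (-4.97515)·e^(−780.6/352.291) = 28.1151 + (-4.97515)·0.109069 = 27.5725 °C.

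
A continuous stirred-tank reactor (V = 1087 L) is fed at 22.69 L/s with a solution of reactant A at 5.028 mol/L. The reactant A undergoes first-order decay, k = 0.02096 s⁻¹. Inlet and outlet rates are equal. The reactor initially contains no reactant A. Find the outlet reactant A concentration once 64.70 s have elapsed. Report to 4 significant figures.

Species balance: V dC/dt = Q C_in − Q C − k V C.
dC/dt = (Q/V) C_in − (Q/V + k) C; effective rate a = Q/V + k = 0.0208740 + 0.02096 = 0.0418340 s⁻¹.
C_ss = Q C_in/(Q + kV) = 2.50883 mol/L; C(t) = C_ss + (C₀ − C_ss) e^(−a t).
C(64.70) = 2.50883 + (-2.50883)·e^(−0.0418340·64.70) = 2.50883 + (-2.50883)·0.0667596 = 2.34134 mol/L.

2.341 mol/L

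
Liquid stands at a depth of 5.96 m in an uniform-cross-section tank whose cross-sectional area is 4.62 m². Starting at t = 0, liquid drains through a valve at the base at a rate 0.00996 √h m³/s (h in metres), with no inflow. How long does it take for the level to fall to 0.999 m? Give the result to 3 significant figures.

1340 s

A dh/dt = −Q_out = −0.00996 √h.
∫ h^(−1/2) dh = −(0.00996/A) ∫ dt, giving 2√h = 2√h₀ − (0.00996/A) t.
t = 2A(√h₀ − √h)/0.00996 = 2·4.62·(√5.96 − √0.999)/0.00996
  = 9.2400 × (2.4413 − 0.99950) / 0.00996 = 1337.6 s.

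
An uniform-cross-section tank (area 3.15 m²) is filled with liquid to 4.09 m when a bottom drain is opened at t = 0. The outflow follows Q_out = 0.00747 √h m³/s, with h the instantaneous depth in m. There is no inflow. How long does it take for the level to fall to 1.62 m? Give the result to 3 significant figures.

632 s

With no inflow, A dh/dt = −0.00747 √h.
This is separable: 2 d(√h)/dt = −0.00747/A, so √h = √h₀ − (0.00747/(2A)) t.
t = 2A(√h₀ − √h)/0.00747 = 2·3.15·(√4.09 − √1.62)/0.00747
  = 6.3000 × (2.0224 − 1.2728) / 0.00747 = 632.18 s.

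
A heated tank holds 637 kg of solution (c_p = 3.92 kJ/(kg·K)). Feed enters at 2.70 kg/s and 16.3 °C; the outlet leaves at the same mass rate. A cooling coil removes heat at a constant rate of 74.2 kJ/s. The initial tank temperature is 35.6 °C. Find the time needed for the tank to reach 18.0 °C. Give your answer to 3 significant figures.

261 s

M c_p dT/dt = ṁ c_p (T_in − T) − Q̇.
τ = M/ṁ = 235.93 s; T_ss = T_in − Q̇/(ṁ c_p) = 9.2894 °C.
T(t) = T_ss + (T₀ − T_ss) e^(−t/τ). Set T = 18.0:
e^(−t/τ) = (18.0 − 9.2894)/(35.6 − 9.2894) = 0.33107
t = −235.93 · ln(0.33107) = 260.80 s.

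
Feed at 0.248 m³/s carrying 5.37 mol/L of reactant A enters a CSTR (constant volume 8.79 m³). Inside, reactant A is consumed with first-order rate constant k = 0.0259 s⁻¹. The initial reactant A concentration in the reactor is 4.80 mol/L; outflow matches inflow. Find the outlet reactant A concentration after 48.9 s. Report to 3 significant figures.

2.94 mol/L

Species balance: V dC/dt = Q C_in − Q C − k V C.
dC/dt = (Q/V) C_in − (Q/V + k) C; effective rate a = Q/V + k = 0.028214 + 0.0259 = 0.054114 s⁻¹.
C_ss = Q C_in/(Q + kV) = 2.7998 mol/L; C(t) = C_ss + (C₀ − C_ss) e^(−a t).
C(48.9) = 2.7998 + (2.0002)·e^(−0.054114·48.9) = 2.7998 + (2.0002)·0.070922 = 2.9417 mol/L.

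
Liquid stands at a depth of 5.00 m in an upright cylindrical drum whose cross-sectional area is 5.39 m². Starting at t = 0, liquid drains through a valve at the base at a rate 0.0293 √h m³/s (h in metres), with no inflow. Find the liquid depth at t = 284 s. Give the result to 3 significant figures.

2.14 m

With no inflow, A dh/dt = −0.0293 √h.
∫ h^(−1/2) dh = −(0.0293/A) ∫ dt, giving 2√h = 2√h₀ − (0.0293/A) t.
√h = √5.00 − 0.0293·284/(2·5.39) = 2.2361 − 0.77191 = 1.4642.
h = 1.4642² = 2.1438 m.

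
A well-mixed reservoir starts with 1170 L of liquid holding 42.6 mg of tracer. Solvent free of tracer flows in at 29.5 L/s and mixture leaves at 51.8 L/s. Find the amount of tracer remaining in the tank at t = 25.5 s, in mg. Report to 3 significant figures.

Total volume: dV/dt = Q_in − Q_out = -22.300 L/s, so V(t) = 1170 − 22.300 t and V(25.5) = 601.35 L.
No tracer enters, so dm/dt = −Q_out · (m/V).
dm/m = −Q_out dt/(V₀ − 22.300 t); integrating gives ln(m/m₀) = −(Q_out/(Q_in−Q_out)) ln(V/V₀).
m = m₀ (V₀/V)^(Q_out/(Q_in−Q_out)) = 42.6 × (1170/601.35)^(-2.3229) = 9.0775 mg.

9.08 mg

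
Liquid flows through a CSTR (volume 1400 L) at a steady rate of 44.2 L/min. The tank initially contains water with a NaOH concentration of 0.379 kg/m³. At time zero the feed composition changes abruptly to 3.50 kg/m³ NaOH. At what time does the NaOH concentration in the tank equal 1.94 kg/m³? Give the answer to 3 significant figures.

22.0 min

Species balance: V dC/dt = Q(C_in − C) ⇒ τ = V/Q = 31.674 min.
C(t) = C_in + (C₀ − C_in) e^(−t/τ). Set C = 1.94 and solve for t:
e^(−t/τ) = (C − C_in)/(C₀ − C_in) = (1.94 − 3.50)/(0.379 − 3.50) = 0.49984
t = −τ ln(…) = 31.674 × 0.69347 = 21.965 min.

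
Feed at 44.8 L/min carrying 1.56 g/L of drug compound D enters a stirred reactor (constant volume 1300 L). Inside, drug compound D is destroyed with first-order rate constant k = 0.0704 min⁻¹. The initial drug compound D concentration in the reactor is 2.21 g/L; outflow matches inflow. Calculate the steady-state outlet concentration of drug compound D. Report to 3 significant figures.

Accumulation = in − out − consumed: V dC/dt = Q C_in − Q C − k V C.
At steady state: 0 = Q C_in − (Q + kV) C_ss, so C_ss = Q C_in/(Q + kV).
C_ss = 44.8·1.56/(44.8 + 0.0704·1300) = 69.888/136.32 = 0.51268 g/L.

0.513 g/L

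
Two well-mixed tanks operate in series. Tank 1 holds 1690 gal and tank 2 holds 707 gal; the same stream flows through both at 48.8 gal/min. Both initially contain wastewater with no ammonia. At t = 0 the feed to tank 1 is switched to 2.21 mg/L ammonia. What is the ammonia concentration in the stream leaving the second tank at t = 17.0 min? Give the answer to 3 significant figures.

0.376 mg/L

Each tank obeys Vᵢ dCᵢ/dt = Q(Cᵢ₋₁ − Cᵢ), so τᵢ = Vᵢ/Q.
τ₁ = 1690/48.8 = 34.631 min; τ₂ = 707/48.8 = 14.488 min.
Tank 1: C₁ = C_in(1 − e^(−t/τ₁)). Tank 2 (τ₁ ≠ τ₂): C₂ = C_in[1 − (τ₁ e^(−t/τ₁) − τ₂ e^(−t/τ₂))/(τ₁ − τ₂)].
At t = 17.0: e^(−t/τ₁) = 0.61208, e^(−t/τ₂) = 0.30931.
C₂ = 2.21·[1 − (34.631·0.61208 − 14.488·0.30931)/(20.143)] = 2.21·0.17016 = 0.37604 mg/L.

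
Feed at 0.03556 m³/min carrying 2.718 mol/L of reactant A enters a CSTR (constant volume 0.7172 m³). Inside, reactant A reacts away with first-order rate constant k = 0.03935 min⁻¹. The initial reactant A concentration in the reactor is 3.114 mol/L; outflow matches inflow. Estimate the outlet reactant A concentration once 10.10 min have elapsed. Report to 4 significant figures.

V dC/dt = Q(C_in − C) − k V C.
This is linear with rate a = Q/V + k = 0.0889317 min⁻¹.
C_ss = Q C_in/(Q + kV) = 1.51535 mol/L; C(t) = C_ss + (C₀ − C_ss) e^(−a t).
C(10.10) = 1.51535 + (1.59865)·e^(−0.0889317·10.10) = 1.51535 + (1.59865)·0.407298 = 2.16648 mol/L.

2.166 mol/L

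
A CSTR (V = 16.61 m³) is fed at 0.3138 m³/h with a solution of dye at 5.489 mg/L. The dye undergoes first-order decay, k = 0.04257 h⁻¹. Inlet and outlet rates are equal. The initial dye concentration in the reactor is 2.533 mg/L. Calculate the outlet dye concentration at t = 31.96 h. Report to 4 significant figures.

1.806 mg/L

Accumulation = in − out − consumed: V dC/dt = Q C_in − Q C − k V C.
This is linear with rate a = Q/V + k = 0.0614622 h⁻¹.
C_ss = Q C_in/(Q + kV) = 1.68721 mg/L; C(t) = C_ss + (C₀ − C_ss) e^(−a t).
C(31.96) = 1.68721 + (0.845794)·e^(−0.0614622·31.96) = 1.68721 + (0.845794)·0.140249 = 1.80583 mg/L.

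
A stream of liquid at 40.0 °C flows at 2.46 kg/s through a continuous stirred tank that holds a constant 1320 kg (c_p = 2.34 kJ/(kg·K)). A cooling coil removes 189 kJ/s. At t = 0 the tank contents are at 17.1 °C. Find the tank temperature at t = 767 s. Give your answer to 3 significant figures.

9.55 °C

M c_p dT/dt = ṁ c_p (T_in − T) − Q̇.
Rearrange: dT/dt = (T_ss − T)/τ with τ = M/ṁ = 536.59 s and T_ss = T_in − Q̇/(ṁ c_p) = 7.1670 °C.
This is linear first-order; T(t) = T_ss + (T₀ − T_ss) e^(−t/τ).
T(767) = 7.1670 + (9.9330)·e^(−767/536.59) = 7.1670 + (9.9330)·0.23945 = 9.5454 °C.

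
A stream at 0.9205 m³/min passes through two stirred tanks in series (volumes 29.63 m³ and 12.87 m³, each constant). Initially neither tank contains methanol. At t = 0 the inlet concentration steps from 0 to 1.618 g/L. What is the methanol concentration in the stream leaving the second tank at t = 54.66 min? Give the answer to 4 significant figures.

1.119 g/L

Time constants: τᵢ = Vᵢ/Q for each well-mixed tank.
τ₁ = 29.63/0.9205 = 32.1890 min; τ₂ = 12.87/0.9205 = 13.9815 min.
Tank 1: C₁ = C_in(1 − e^(−t/τ₁)). Tank 2 (τ₁ ≠ τ₂): C₂ = C_in[1 − (τ₁ e^(−t/τ₁) − τ₂ e^(−t/τ₂))/(τ₁ − τ₂)].
At t = 54.66: e^(−t/τ₁) = 0.183032, e^(−t/τ₂) = 0.0200517.
C₂ = 1.618·[1 − (32.1890·0.183032 − 13.9815·0.0200517)/(18.2075)] = 1.618·0.691815 = 1.11936 g/L.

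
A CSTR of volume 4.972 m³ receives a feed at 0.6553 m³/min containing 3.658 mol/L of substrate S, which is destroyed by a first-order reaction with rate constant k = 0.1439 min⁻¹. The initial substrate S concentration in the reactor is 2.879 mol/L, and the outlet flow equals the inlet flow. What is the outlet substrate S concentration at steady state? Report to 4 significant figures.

Accumulation = in − out − consumed: V dC/dt = Q C_in − Q C − k V C.
At steady state: 0 = Q C_in − (Q + kV) C_ss, so C_ss = Q C_in/(Q + kV).
C_ss = 0.6553·3.658/(0.6553 + 0.1439·4.972) = 2.39709/1.37077 = 1.74871 mol/L.

1.749 mol/L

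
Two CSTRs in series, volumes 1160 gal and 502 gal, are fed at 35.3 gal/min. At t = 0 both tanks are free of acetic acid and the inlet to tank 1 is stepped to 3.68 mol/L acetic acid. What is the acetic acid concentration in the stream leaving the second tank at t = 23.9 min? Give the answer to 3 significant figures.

Species balance on tank i: dCᵢ/dt = (Cᵢ₋₁ − Cᵢ)/τᵢ with τᵢ = Vᵢ/Q.
τ₁ = 1160/35.3 = 32.861 min; τ₂ = 502/35.3 = 14.221 min.
Tank 1: C₁ = C_in(1 − e^(−t/τ₁)). Tank 2 (τ₁ ≠ τ₂): C₂ = C_in[1 − (τ₁ e^(−t/τ₁) − τ₂ e^(−t/τ₂))/(τ₁ − τ₂)].
At t = 23.9: e^(−t/τ₁) = 0.48321, e^(−t/τ₂) = 0.18626.
C₂ = 3.68·[1 − (32.861·0.48321 − 14.221·0.18626)/(18.640)] = 3.68·0.29024 = 1.0681 mol/L.

1.07 mol/L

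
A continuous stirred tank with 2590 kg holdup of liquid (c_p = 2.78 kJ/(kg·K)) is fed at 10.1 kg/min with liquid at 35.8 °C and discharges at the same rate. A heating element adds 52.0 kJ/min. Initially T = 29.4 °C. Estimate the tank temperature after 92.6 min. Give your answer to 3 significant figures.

31.9 °C

First-law balance (no shaft work): M c_p dT/dt = ṁ c_p (T_in − T) + 52.0.
Rearrange: dT/dt = (T_ss − T)/τ with τ = M/ṁ = 256.44 min and T_ss = T_in + Q̇/(ṁ c_p) = 37.652 °C.
Integrating: T(t) = T_ss + (T₀ − T_ss) e^(−t/τ).
T(92.6) = 37.652 + (-8.2520)·e^(−92.6/256.44) = 37.652 + (-8.2520)·0.69691 = 31.901 °C.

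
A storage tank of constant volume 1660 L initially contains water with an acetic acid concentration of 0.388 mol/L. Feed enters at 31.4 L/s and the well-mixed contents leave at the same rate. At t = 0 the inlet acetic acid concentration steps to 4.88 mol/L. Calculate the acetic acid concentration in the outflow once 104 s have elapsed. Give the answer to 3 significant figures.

4.25 mol/L

Transient balance on the dissolved component: V dC/dt = Q(C_in − C).
Time constant τ = V/Q = 1660/31.4 = 52.866 s.
C approaches C_in exponentially: C(t) = C_in + (C₀ − C_in) e^(−t/τ).
C(104) = 4.88 + (0.388 − 4.88)·e^(−104/52.866) = 4.88 + (-4.4920)·0.13984 = 4.2518 mol/L.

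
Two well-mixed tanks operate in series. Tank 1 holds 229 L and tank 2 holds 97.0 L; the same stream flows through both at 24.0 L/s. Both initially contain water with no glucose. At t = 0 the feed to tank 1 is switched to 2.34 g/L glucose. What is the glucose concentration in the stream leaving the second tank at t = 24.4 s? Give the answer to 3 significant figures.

2.03 g/L

Species balance on tank i: dCᵢ/dt = (Cᵢ₋₁ − Cᵢ)/τᵢ with τᵢ = Vᵢ/Q.
τ₁ = 229/24.0 = 9.5417 s; τ₂ = 97.0/24.0 = 4.0417 s.
Solving the cascade with C₁(0)=C₂(0)=0 gives C₂(t) = C_in[1 − (τ₁ e^(−t/τ₁) − τ₂ e^(−t/τ₂))/(τ₁ − τ₂)].
At t = 24.4: e^(−t/τ₁) = 0.077521, e^(−t/τ₂) = 0.0023884.
C₂ = 2.34·[1 − (9.5417·0.077521 − 4.0417·0.0023884)/(5.5000)] = 2.34·0.86727 = 2.0294 g/L.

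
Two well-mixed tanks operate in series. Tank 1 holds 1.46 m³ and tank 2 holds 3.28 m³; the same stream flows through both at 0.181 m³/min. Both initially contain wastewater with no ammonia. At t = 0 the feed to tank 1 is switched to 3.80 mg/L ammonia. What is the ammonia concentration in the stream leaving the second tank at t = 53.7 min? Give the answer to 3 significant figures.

Time constants: τᵢ = Vᵢ/Q for each well-mixed tank.
τ₁ = 1.46/0.181 = 8.0663 min; τ₂ = 3.28/0.181 = 18.122 min.
Solving the cascade with C₁(0)=C₂(0)=0 gives C₂(t) = C_in[1 − (τ₁ e^(−t/τ₁) − τ₂ e^(−t/τ₂))/(τ₁ − τ₂)].
At t = 53.7: e^(−t/τ₁) = 0.0012846, e^(−t/τ₂) = 0.051647.
C₂ = 3.80·[1 − (8.0663·0.0012846 − 18.122·0.051647)/(-10.055)] = 3.80·0.90795 = 3.4502 mg/L.

3.45 mg/L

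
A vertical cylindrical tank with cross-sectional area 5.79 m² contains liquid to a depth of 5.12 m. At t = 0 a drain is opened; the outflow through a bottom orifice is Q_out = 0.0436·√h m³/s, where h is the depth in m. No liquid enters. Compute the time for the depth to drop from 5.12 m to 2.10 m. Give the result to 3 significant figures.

With no inflow, A dh/dt = −0.0436 √h.
This is separable: 2 d(√h)/dt = −0.0436/A, so √h = √h₀ − (0.0436/(2A)) t.
t = 2A(√h₀ − √h)/0.0436 = 2·5.79·(√5.12 − √2.10)/0.0436
  = 11.580 × (2.2627 − 1.4491) / 0.0436 = 216.09 s.

216 s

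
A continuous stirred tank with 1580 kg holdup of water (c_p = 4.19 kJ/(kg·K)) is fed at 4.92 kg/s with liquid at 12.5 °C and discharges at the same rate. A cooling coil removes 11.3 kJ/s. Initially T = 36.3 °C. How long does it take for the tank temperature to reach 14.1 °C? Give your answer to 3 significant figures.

Unsteady energy balance on the tank contents: M c_p dT/dt = ṁ c_p (T_in − T) − 11.3.
τ = M/ṁ = 321.14 s; T_ss = T_in − Q̇/(ṁ c_p) = 11.952 °C.
T(t) = T_ss + (T₀ − T_ss) e^(−t/τ). Set T = 14.1:
e^(−t/τ) = (14.1 − 11.952)/(36.3 − 11.952) = 0.088226
t = −321.14 · ln(0.088226) = 779.68 s.

780 s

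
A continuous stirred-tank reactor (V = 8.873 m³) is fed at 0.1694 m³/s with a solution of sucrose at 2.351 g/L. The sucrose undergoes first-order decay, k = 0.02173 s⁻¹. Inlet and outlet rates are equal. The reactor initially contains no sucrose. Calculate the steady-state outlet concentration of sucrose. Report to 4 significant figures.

Species balance: V dC/dt = Q C_in − Q C − k V C.
At steady state: 0 = Q C_in − (Q + kV) C_ss, so C_ss = Q C_in/(Q + kV).
C_ss = 0.1694·2.351/(0.1694 + 0.02173·8.873) = 0.398259/0.362210 = 1.09953 g/L.

1.100 g/L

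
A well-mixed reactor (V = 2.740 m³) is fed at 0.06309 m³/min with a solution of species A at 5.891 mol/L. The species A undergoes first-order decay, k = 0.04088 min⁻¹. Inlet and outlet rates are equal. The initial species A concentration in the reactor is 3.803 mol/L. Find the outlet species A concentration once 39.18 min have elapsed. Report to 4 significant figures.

2.260 mol/L

Species balance: V dC/dt = Q C_in − Q C − k V C.
This is linear with rate a = Q/V + k = 0.0639055 min⁻¹.
C_ss = Q C_in/(Q + kV) = 2.12256 mol/L; C(t) = C_ss + (C₀ − C_ss) e^(−a t).
C(39.18) = 2.12256 + (1.68044)·e^(−0.0639055·39.18) = 2.12256 + (1.68044)·0.0817721 = 2.25998 mol/L.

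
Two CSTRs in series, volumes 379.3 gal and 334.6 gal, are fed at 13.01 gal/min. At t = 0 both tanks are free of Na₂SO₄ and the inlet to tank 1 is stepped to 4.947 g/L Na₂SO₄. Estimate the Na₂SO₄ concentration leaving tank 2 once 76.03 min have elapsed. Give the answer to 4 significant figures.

Time constants: τᵢ = Vᵢ/Q for each well-mixed tank.
τ₁ = 379.3/13.01 = 29.1545 min; τ₂ = 334.6/13.01 = 25.7187 min.
Solving the cascade with C₁(0)=C₂(0)=0 gives C₂(t) = C_in[1 − (τ₁ e^(−t/τ₁) − τ₂ e^(−t/τ₂))/(τ₁ − τ₂)].
At t = 76.03: e^(−t/τ₁) = 0.0736942, e^(−t/τ₂) = 0.0520153.
C₂ = 4.947·[1 − (29.1545·0.0736942 − 25.7187·0.0520153)/(3.43582)] = 4.947·0.764029 = 3.77965 g/L.

3.780 g/L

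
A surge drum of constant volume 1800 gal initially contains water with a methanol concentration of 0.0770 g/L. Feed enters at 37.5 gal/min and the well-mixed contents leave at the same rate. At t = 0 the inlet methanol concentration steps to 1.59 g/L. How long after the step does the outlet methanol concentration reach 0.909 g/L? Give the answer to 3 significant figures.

Species balance: V dC/dt = Q(C_in − C) ⇒ τ = V/Q = 48.000 min.
C(t) = C_in + (C₀ − C_in) e^(−t/τ). Set C = 0.909 and solve for t:
e^(−t/τ) = (C − C_in)/(C₀ − C_in) = (0.909 − 1.59)/(0.0770 − 1.59) = 0.45010
t = −τ ln(…) = 48.000 × 0.79829 = 38.318 min.

38.3 min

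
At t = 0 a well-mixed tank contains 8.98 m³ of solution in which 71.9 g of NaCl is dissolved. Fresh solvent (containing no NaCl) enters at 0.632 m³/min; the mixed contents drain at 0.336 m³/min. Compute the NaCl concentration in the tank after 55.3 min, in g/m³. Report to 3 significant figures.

0.873 g/m³

Total volume: dV/dt = Q_in − Q_out = 0.29600 m³/min, so V(t) = 8.98 + 0.29600 t and V(55.3) = 25.349 m³.
No NaCl enters, so dm/dt = −Q_out · (m/V).
dm/m = −Q_out dt/(V₀ + 0.29600 t); integrating gives ln(m/m₀) = −(Q_out/(Q_in−Q_out)) ln(V/V₀).
m = m₀ (V₀/V)^(Q_out/(Q_in−Q_out)) = 71.9 × (8.98/25.349)^(1.1351) = 22.138 g.
C = m/V = 22.138/25.349 = 0.87335 g/m³.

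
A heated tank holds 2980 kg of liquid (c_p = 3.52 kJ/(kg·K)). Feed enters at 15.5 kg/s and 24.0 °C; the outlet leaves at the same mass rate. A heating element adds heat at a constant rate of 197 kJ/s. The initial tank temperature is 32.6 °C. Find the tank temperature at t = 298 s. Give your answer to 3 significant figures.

M c_p dT/dt = ṁ c_p (T_in − T) + Q̇.
τ = M/ṁ = 192.26 s; T_ss = T_in + Q̇/(ṁ c_p) = 24.0 + 197/(15.5·3.52) = 27.611 °C.
Integrating: T(t) = T_ss + (T₀ − T_ss) e^(−t/τ).
T(298) = 27.611 + (4.9893)·e^(−298/192.26) = 27.611 + (4.9893)·0.21225 = 28.670 °C.

28.7 °C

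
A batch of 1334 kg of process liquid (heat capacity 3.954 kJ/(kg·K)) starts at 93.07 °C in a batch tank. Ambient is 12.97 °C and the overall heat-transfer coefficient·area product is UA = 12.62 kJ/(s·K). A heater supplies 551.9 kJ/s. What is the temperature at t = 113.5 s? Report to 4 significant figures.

Lumped-capacitance energy balance: M c_p dT/dt = UA(T_amb − T) + Q̇.
dT/dt = (T_ss − T)/τ with T_ss = T_amb + Q̇/UA = 12.97 + 551.9/12.62 = 56.7022 °C, τ = M c_p/UA = 1334·3.954/12.62 = 417.958 s.
Integrating: T(t) = T_ss + (T₀ − T_ss) e^(−t/τ).
T(113.5) = 56.7022 + (36.3678)·0.762191 = 84.4214 °C.

84.42 °C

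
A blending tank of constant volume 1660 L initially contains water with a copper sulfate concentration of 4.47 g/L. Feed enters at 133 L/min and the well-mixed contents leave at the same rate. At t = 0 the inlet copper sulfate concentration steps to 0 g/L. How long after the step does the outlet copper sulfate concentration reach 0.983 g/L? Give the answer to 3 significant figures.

Species balance: V dC/dt = Q(C_in − C) ⇒ τ = V/Q = 12.481 min.
C(t) = C_in + (C₀ − C_in) e^(−t/τ). Set C = 0.983 and solve for t:
e^(−t/τ) = (C − C_in)/(C₀ − C_in) = (0.983 − 0)/(4.47 − 0) = 0.21991
t = −τ ln(…) = 12.481 × 1.5145 = 18.903 min.

18.9 min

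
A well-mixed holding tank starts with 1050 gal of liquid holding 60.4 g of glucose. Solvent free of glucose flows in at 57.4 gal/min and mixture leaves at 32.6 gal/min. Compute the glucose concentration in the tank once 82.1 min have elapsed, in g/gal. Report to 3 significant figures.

0.00474 g/gal

Let m(t) be the amount of glucose. Volume: V(t) = V₀ + (Q_in − Q_out) t = 1050 + 24.800 t; V(82.1) = 3086.1 gal.
No glucose enters, so dm/dt = −Q_out · (m/V).
dm/m = −Q_out dt/(V₀ + 24.800 t); integrating gives ln(m/m₀) = −(Q_out/(Q_in−Q_out)) ln(V/V₀).
m = m₀ (V₀/V)^(Q_out/(Q_in−Q_out)) = 60.4 × (1050/3086.1)^(1.3145) = 14.641 g.
C = m/V = 14.641/3086.1 = 0.0047441 g/gal.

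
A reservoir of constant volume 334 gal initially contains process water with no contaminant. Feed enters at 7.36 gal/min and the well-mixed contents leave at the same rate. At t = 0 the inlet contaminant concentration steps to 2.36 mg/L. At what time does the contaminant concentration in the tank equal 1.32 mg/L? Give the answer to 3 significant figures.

Species balance: V dC/dt = Q(C_in − C) ⇒ τ = V/Q = 45.380 min.
C(t) = C_in + (C₀ − C_in) e^(−t/τ). Set C = 1.32 and solve for t:
e^(−t/τ) = (C − C_in)/(C₀ − C_in) = (1.32 − 2.36)/(0 − 2.36) = 0.44068
t = −τ ln(…) = 45.380 × 0.81944 = 37.187 min.

37.2 min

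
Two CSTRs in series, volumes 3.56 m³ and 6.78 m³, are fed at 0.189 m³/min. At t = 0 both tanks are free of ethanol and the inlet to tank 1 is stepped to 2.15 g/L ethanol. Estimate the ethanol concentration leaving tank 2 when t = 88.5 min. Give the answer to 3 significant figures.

Species balance on tank i: dCᵢ/dt = (Cᵢ₋₁ − Cᵢ)/τᵢ with τᵢ = Vᵢ/Q.
τ₁ = 3.56/0.189 = 18.836 min; τ₂ = 6.78/0.189 = 35.873 min.
Tank 1: C₁ = C_in(1 − e^(−t/τ₁)). Tank 2 (τ₁ ≠ τ₂): C₂ = C_in[1 − (τ₁ e^(−t/τ₁) − τ₂ e^(−t/τ₂))/(τ₁ − τ₂)].
At t = 88.5: e^(−t/τ₁) = 0.0091093, e^(−t/τ₂) = 0.084836.
C₂ = 2.15·[1 − (18.836·0.0091093 − 35.873·0.084836)/(-17.037)] = 2.15·0.83144 = 1.7876 g/L.

1.79 g/L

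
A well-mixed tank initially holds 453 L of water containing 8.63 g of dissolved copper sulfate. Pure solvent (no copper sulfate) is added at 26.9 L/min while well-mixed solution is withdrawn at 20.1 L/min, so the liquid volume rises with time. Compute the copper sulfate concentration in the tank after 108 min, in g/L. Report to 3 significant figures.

0.000421 g/L

Total volume: dV/dt = Q_in − Q_out = 6.8000 L/min, so V(t) = 453 + 6.8000 t and V(108) = 1187.4 L.
No copper sulfate enters, so dm/dt = −Q_out · (m/V).
dm/m = −Q_out dt/(V₀ + 6.8000 t); integrating gives ln(m/m₀) = −(Q_out/(Q_in−Q_out)) ln(V/V₀).
m = m₀ (V₀/V)^(Q_out/(Q_in−Q_out)) = 8.63 × (453/1187.4)^(2.9559) = 0.50001 g.
C = m/V = 0.50001/1187.4 = 0.00042110 g/L.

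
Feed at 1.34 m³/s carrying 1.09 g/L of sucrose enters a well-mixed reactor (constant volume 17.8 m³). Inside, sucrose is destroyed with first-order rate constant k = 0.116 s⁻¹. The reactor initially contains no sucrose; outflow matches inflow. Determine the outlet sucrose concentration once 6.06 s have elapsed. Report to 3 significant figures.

0.294 g/L

Species balance: V dC/dt = Q C_in − Q C − k V C.
dC/dt = (Q/V) C_in − (Q/V + k) C; effective rate a = Q/V + k = 0.075281 + 0.116 = 0.19128 s⁻¹.
C_ss = Q C_in/(Q + kV) = 0.42898 g/L; C(t) = C_ss + (C₀ − C_ss) e^(−a t).
C(6.06) = 0.42898 + (-0.42898)·e^(−0.19128·6.06) = 0.42898 + (-0.42898)·0.31375 = 0.29439 g/L.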